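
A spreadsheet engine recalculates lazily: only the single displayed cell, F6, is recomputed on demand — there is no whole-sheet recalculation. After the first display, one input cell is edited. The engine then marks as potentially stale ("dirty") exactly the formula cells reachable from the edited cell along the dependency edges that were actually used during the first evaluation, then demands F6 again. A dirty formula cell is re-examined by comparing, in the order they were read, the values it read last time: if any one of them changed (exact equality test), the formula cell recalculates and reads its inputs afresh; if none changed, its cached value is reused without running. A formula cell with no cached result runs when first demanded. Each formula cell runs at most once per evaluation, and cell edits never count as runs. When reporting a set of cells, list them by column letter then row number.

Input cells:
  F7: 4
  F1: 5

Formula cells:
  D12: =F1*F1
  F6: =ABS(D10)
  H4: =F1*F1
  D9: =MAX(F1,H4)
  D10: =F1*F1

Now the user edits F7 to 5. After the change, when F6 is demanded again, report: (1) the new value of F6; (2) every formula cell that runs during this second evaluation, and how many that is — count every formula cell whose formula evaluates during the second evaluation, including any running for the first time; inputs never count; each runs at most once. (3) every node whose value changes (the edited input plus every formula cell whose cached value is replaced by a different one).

New value of F6: 25.
Formula cells that run: none — 0 in total.
Values that change: F7.
Key observation: F7 is never demanded by the output, so the edit triggers no recomputation at all.

First evaluation (everything demanded from the output):
  D10 = 5 * 5 = 25
  F6 = ABS(25) = 25

Propagation after the edit:
  F7 feeds no computation that the output demands — nothing is marked dirty and nothing runs.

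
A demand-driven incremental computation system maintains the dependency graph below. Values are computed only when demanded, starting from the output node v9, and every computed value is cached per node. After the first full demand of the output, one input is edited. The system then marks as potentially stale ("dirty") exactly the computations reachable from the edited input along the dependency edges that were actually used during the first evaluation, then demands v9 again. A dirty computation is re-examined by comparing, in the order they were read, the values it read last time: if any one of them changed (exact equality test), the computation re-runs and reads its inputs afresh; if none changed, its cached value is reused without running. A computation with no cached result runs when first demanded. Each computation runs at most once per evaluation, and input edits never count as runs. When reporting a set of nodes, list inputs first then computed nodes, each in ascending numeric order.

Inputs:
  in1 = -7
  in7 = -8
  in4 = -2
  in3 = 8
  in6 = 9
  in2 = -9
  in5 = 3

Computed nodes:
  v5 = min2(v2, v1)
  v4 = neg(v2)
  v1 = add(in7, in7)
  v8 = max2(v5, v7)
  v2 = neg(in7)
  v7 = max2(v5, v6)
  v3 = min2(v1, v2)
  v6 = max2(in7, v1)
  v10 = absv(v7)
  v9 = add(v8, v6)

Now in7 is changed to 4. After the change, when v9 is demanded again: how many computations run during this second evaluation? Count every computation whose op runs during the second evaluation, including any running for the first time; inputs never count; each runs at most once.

First evaluation (everything demanded from the output):
  v1 = add(-8, -8) = -16
  v2 = neg(-8) = 8
  v5 = min2(8, -16) = -16
  v6 = max2(-8, -16) = -8
  v7 = max2(-16, -8) = -8
  v8 = max2(-16, -8) = -8
  v9 = add(-8, -8) = -16

Propagation after the edit:
  v1: runs — in7 -8->4; in7 -8->4; result 8.
  v2: runs — in7 -8->4; result -4.
  v5: runs — v2 8->-4; v1 -16->8; result -4.
  v6: runs — in7 -8->4; v1 -16->8; result 8.
  v7: runs — v5 -16->-4; v6 -8->8; result 8.
  v8: runs — v5 -16->-4; v7 -8->8; result 8.
  v9: runs — v8 -8->8; v6 -8->8; result 16.

Computations that run: v1, v2, v5, v6, v7, v8, v9 — 7 in total.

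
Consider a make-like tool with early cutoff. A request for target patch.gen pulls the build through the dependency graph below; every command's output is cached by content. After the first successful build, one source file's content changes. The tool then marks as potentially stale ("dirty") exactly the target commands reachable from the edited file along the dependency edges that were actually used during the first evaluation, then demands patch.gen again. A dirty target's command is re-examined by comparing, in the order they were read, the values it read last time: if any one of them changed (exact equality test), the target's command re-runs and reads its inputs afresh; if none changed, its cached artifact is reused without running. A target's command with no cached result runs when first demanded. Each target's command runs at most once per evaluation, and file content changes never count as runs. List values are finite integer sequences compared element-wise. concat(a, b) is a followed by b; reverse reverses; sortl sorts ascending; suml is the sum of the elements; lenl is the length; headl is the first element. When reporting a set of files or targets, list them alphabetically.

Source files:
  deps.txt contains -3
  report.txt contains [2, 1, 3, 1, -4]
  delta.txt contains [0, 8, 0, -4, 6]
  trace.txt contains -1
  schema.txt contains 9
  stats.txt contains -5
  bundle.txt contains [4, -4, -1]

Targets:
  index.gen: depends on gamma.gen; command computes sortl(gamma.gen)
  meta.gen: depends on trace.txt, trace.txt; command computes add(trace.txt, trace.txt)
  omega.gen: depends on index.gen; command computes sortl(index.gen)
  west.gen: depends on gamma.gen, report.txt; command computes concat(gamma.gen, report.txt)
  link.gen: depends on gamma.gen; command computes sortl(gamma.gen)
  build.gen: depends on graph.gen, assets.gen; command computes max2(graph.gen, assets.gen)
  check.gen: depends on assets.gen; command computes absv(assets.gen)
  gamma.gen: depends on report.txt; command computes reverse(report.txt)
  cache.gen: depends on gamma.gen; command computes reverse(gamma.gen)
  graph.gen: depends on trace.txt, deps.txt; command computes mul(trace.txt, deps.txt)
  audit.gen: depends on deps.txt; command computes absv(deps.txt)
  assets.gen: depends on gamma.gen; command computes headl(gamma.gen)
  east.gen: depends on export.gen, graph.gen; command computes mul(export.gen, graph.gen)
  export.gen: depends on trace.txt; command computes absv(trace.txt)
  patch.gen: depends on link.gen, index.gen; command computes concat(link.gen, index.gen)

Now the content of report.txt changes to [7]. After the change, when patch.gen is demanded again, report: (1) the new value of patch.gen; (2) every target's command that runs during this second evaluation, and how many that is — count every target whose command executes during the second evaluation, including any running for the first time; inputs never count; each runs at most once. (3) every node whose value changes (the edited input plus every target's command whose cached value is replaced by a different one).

Demanding patch.gen again yields [7, 7].
4 target commands run: gamma.gen, index.gen, link.gen, patch.gen.
The nodes whose values change: gamma.gen, index.gen, link.gen, patch.gen, report.txt.

First demand of the output computes:
  gamma.gen = reverse([2, 1, 3, 1, -4]) = [-4, 1, 3, 1, 2]
  index.gen = sortl([-4, 1, 3, 1, 2]) = [-4, 1, 1, 2, 3]
  link.gen = sortl([-4, 1, 3, 1, 2]) = [-4, 1, 1, 2, 3]
  patch.gen = concat([-4, 1, 1, 2, 3], [-4, 1, 1, 2, 3]) = [-4, 1, 1, 2, 3, -4, 1, 1, 2, 3]

After the edit, cleaning proceeds:
  gamma.gen: a read changed (report.txt [2, 1, 3, 1, -4]->[7]) — executes, giving [7].
  index.gen: a read changed (gamma.gen [-4, 1, 3, 1, 2]->[7]) — executes, giving [7].
  link.gen: a read changed (gamma.gen [-4, 1, 3, 1, 2]->[7]) — executes, giving [7].
  patch.gen: a read changed (link.gen [-4, 1, 1, 2, 3]->[7]; index.gen [-4, 1, 1, 2, 3]->[7]) — executes, giving [7, 7].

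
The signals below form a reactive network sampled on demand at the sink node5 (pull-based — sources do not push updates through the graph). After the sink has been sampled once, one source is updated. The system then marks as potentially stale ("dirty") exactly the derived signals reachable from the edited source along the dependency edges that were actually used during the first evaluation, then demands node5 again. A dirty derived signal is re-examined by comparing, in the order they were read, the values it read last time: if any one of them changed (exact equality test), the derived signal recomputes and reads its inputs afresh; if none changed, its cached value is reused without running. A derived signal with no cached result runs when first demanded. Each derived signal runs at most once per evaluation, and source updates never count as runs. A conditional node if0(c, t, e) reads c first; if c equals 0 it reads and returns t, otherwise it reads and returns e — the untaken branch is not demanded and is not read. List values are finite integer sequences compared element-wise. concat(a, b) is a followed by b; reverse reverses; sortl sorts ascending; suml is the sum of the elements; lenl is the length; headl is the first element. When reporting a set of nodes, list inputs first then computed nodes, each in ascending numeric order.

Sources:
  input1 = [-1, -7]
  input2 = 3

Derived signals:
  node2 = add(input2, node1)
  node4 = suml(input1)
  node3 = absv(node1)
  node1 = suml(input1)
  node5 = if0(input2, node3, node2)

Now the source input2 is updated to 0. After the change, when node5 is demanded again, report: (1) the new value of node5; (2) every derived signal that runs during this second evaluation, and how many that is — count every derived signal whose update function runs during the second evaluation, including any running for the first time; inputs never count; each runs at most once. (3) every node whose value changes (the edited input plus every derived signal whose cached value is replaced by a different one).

Initial pass — values computed on the first demand:
  node1 = suml([-1, -7]) = -8
  node2 = add(3, -8) = -5
  node5 = if0(input2=3 -> else branch node2) = -5

Second demand — change propagation:
  node2: dirty yet unreached — the second evaluation never asks for it.
  node3: newly demanded (no cache) — executes and yields 8.
  node5: re-runs because input2 3->0; new result 8.

The important point: the flipped condition redirects demand; node2 is left stale, never re-checked.

node5 now evaluates to 8.
Run set: node3, node5 (2 run).
Changed values: input2, node5.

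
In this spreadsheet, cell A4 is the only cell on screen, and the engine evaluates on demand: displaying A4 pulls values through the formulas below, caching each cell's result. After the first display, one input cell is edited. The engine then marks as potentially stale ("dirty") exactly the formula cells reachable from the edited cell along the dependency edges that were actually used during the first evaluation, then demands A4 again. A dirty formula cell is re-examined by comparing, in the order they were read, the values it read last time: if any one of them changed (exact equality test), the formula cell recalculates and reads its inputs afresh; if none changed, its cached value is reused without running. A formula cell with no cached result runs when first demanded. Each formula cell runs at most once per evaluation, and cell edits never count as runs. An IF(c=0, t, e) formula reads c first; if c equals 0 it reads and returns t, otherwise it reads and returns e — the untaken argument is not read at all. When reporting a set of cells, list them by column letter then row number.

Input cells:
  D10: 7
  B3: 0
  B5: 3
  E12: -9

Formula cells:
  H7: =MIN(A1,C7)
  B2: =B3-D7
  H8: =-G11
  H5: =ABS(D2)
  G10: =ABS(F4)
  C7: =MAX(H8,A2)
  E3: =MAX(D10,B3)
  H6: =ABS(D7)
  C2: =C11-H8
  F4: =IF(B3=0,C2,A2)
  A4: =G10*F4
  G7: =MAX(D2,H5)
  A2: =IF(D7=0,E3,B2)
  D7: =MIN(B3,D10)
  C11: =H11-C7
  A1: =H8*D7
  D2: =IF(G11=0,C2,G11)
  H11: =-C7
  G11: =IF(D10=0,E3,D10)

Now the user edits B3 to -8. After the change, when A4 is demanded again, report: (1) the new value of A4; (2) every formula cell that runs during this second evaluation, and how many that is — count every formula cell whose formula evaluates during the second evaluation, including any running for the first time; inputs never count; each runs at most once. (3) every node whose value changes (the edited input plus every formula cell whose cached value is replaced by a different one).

Initial pass — values computed on the first demand:
  D7 = MIN(0, 7) = 0
  E3 = MAX(7, 0) = 7
  A2 = IF(D7=0: D7=0 -> then branch E3) = 7
  G11 = IF(D10=0: D10=7 -> else branch D10) = 7
  H8 = -(7) = -7
  C7 = MAX(-7, 7) = 7
  H11 = -(7) = -7
  C11 = -7 - 7 = -14
  C2 = -14 - -7 = -7
  F4 = IF(B3=0: B3=0 -> then branch C2) = -7
  G10 = ABS(-7) = 7
  A4 = 7 * -7 = -49

Second demand — change propagation:
  D7: re-runs because B3 0->-8; new result -8.
  B2: newly demanded (no cache) — executes and yields 0.
  E3: dirty yet unreached — the second evaluation never asks for it.
  A2: re-runs because D7 0->-8; new result 0.
  C7: dirty yet unreached — the second evaluation never asks for it.
  H11: dirty yet unreached — the second evaluation never asks for it.
  C11: dirty yet unreached — the second evaluation never asks for it.
  C2: dirty yet unreached — the second evaluation never asks for it.
  F4: re-runs because B3 0->-8; new result 0.
  G10: re-runs because F4 -7->0; new result 0.
  A4: re-runs because G10 7->0; F4 -7->0; new result 0.

The important point: the flipped condition redirects demand; C2, C7, C11, E3, H11 are left stale, never re-checked.

A4 now evaluates to 0.
Run set: A2, A4, B2, D7, F4, G10 (6 run).
Changed values: A2, A4, B3, D7, F4, G10.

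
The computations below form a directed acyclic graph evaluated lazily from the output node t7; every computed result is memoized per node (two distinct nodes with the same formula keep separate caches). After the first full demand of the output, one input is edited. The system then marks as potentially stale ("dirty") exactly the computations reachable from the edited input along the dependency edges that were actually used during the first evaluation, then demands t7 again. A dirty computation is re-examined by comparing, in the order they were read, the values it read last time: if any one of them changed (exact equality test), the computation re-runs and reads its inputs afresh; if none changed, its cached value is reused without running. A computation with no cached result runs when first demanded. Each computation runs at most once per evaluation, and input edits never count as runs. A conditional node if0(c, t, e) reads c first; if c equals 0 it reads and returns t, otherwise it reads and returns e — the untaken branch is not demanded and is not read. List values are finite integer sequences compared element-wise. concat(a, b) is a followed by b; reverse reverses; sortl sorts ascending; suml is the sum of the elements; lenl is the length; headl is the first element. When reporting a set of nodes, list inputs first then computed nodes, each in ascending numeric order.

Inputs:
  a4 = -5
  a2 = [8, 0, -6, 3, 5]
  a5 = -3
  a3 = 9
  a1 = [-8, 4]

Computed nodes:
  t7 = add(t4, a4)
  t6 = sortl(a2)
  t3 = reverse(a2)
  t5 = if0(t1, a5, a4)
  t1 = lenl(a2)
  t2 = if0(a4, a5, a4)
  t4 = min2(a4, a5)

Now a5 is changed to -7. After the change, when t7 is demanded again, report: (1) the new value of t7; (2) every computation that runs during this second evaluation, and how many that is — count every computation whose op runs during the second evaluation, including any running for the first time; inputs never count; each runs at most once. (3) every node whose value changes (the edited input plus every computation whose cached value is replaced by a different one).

First demand of the output computes:
  t4 = min2(-5, -3) = -5
  t7 = add(-5, -5) = -10

After the edit, cleaning proceeds:
  t4: a read changed (a5 -3->-7) — executes, giving -7.
  t7: a read changed (t4 -5->-7) — executes, giving -12.

Demanding t7 again yields -12.
2 computations run: t4, t7.
The nodes whose values change: a5, t4, t7.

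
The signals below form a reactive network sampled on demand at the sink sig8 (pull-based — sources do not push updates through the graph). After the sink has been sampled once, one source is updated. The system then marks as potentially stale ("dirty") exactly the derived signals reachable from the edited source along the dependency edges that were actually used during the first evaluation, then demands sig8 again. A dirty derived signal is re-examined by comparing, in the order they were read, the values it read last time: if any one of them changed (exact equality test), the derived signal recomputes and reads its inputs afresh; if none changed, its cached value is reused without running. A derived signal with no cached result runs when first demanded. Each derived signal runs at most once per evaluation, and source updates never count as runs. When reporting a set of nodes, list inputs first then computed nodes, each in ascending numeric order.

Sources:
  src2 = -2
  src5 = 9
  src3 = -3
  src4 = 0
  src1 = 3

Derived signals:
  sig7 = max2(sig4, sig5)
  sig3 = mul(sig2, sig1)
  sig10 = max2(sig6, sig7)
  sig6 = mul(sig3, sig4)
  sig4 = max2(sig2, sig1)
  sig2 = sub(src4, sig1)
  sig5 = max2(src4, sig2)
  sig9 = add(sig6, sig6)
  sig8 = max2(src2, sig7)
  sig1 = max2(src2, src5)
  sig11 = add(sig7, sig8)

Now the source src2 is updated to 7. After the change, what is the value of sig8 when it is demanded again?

Initial pass — values computed on the first demand:
  sig1 = max2(-2, 9) = 9
  sig2 = sub(0, 9) = -9
  sig4 = max2(-9, 9) = 9
  sig5 = max2(0, -9) = 0
  sig7 = max2(9, 0) = 9
  sig8 = max2(-2, 9) = 9

Second demand — change propagation:
  sig1: re-runs because src2 -2->7; new result 9 (unchanged).
  sig2: re-examined; everything it read last time is the same (src4 unchanged, sig1 unchanged) — cache -9 kept, no run.
  sig4: re-examined; everything it read last time is the same (sig2 unchanged, sig1 unchanged) — cache 9 kept, no run.
  sig5: re-examined; everything it read last time is the same (src4 unchanged, sig2 unchanged) — cache 0 kept, no run.
  sig7: re-examined; everything it read last time is the same (sig4 unchanged, sig5 unchanged) — cache 9 kept, no run.
  sig8: re-runs because src2 -2->7; new result 9 (unchanged).

The important point: at sig2 every value read last time is unchanged, so the dirty flag clears without a run.

sig8 now evaluates to 9.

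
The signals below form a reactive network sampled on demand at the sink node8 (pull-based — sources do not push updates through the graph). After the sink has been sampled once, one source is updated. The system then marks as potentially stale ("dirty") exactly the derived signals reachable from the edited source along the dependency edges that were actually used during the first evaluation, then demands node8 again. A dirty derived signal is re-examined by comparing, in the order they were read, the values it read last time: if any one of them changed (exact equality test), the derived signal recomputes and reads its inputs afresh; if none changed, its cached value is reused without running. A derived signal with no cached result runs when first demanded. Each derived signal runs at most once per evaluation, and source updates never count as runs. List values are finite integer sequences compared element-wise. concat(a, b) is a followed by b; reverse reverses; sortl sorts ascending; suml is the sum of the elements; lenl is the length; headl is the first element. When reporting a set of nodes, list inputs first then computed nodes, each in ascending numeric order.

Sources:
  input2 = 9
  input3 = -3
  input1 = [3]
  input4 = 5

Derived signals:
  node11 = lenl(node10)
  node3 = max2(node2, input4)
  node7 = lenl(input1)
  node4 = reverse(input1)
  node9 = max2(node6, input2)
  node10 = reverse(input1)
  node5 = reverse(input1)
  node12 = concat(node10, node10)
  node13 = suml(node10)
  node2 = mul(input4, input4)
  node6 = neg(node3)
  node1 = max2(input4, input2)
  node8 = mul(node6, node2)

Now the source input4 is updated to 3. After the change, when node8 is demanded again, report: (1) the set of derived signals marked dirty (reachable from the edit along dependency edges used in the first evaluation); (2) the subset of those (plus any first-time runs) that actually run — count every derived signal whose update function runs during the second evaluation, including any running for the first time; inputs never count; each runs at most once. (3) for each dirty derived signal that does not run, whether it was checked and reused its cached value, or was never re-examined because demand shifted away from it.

Dirty set: node2, node3, node6, node8.
Run set: node2, node3, node6, node8 (4 run).
All dirty derived signals ended up running.

Initial pass — values computed on the first demand:
  node2 = mul(5, 5) = 25
  node3 = max2(25, 5) = 25
  node6 = neg(25) = -25
  node8 = mul(-25, 25) = -625

Second demand — change propagation:
  node2: re-runs because input4 5->3; input4 5->3; new result 9.
  node3: re-runs because node2 25->9; input4 5->3; new result 9.
  node6: re-runs because node3 25->9; new result -9.
  node8: re-runs because node6 -25->-9; node2 25->9; new result -81.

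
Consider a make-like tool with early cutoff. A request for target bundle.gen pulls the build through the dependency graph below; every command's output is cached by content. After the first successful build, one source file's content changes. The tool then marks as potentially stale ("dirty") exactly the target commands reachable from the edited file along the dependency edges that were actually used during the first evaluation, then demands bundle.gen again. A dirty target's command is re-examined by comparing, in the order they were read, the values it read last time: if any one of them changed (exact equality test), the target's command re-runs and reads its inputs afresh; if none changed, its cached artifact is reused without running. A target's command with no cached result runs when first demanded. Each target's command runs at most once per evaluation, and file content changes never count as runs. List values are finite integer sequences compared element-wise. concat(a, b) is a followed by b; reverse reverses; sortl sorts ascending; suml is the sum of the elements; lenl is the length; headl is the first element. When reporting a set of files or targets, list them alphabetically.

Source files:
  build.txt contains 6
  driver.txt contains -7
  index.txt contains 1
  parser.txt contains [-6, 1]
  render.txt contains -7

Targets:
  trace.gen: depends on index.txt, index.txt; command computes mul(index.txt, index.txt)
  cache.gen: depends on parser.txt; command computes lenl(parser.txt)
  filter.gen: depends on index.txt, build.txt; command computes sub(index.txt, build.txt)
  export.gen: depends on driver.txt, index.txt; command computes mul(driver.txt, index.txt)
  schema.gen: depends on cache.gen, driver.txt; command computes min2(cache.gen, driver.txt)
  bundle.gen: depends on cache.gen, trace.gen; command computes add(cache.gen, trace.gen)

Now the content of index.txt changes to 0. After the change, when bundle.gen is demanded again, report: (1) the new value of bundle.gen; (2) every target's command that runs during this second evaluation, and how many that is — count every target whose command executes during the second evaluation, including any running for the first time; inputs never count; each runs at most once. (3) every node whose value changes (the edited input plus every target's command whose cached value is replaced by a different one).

First demand of the output computes:
  cache.gen = lenl([-6, 1]) = 2
  trace.gen = mul(1, 1) = 1
  bundle.gen = add(2, 1) = 3

After the edit, cleaning proceeds:
  trace.gen: a read changed (index.txt 1->0; index.txt 1->0) — executes, giving 0.
  bundle.gen: a read changed (trace.gen 1->0) — executes, giving 2.

Demanding bundle.gen again yields 2.
2 target commands run: bundle.gen, trace.gen.
The nodes whose values change: bundle.gen, index.txt, trace.gen.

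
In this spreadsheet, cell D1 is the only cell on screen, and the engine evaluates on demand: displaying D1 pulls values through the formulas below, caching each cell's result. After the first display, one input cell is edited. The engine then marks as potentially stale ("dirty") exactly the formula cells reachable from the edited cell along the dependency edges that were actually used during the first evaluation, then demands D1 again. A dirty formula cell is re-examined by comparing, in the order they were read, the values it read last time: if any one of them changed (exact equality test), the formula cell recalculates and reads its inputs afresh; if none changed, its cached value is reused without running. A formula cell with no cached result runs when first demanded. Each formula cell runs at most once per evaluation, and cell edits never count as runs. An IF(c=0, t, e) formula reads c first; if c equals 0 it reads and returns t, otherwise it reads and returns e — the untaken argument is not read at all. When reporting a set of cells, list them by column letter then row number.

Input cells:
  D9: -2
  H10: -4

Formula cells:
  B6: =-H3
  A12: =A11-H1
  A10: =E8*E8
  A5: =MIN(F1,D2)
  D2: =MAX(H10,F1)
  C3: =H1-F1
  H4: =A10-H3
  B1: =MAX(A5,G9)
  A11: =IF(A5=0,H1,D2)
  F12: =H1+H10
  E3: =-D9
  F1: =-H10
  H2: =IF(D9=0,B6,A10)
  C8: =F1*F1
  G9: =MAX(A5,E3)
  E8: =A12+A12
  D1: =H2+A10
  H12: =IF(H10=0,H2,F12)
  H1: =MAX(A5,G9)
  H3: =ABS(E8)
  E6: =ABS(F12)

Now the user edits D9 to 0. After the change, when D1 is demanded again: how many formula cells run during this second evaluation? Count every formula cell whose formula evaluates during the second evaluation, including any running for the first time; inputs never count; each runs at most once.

Initial pass — values computed on the first demand:
  E3 = -(-2) = 2
  F1 = -(-4) = 4
  D2 = MAX(-4, 4) = 4
  A5 = MIN(4, 4) = 4
  G9 = MAX(4, 2) = 4
  H1 = MAX(4, 4) = 4
  A11 = IF(A5=0: A5=4 -> else branch D2) = 4
  A12 = 4 - 4 = 0
  E8 = 0 + 0 = 0
  A10 = 0 * 0 = 0
  H2 = IF(D9=0: D9=-2 -> else branch A10) = 0
  D1 = 0 + 0 = 0

Second demand — change propagation:
  E3: re-runs because D9 -2->0; new result 0.
  G9: re-runs because E3 2->0; new result 4 (unchanged).
  H1: re-examined; everything it read last time is the same (A5 unchanged, G9 unchanged) — cache 4 kept, no run.
  A12: re-examined; everything it read last time is the same (A11 unchanged, H1 unchanged) — cache 0 kept, no run.
  E8: re-examined; everything it read last time is the same (A12 unchanged, A12 unchanged) — cache 0 kept, no run.
  A10: re-examined; everything it read last time is the same (E8 unchanged, E8 unchanged) — cache 0 kept, no run.
  H3: newly demanded (no cache) — executes and yields 0.
  B6: newly demanded (no cache) — executes and yields 0.
  H2: re-runs because D9 -2->0; new result 0 (unchanged).
  D1: re-examined; everything it read last time is the same (H2 unchanged, A10 unchanged) — cache 0 kept, no run.

The important point: the flipped condition pulls in fresh nodes; B6, H3 run for the first time.

Run set: B6, E3, G9, H2, H3 (5 run).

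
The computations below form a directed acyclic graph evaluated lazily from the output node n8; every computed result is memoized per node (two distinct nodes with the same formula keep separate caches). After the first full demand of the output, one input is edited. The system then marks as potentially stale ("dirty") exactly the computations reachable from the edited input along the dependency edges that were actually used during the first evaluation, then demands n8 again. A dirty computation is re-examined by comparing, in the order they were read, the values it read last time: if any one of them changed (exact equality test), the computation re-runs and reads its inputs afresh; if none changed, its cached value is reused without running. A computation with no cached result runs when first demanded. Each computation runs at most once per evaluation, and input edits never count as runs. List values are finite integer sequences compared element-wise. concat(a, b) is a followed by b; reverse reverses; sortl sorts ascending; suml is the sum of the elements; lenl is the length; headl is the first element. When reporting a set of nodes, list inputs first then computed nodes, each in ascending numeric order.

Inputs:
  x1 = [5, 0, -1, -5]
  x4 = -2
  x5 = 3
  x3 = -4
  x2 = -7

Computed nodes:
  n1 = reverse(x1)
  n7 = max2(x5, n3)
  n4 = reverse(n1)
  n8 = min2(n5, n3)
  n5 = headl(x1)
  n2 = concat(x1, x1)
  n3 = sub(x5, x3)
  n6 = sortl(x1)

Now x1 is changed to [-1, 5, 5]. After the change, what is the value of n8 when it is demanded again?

Demanding n8 again yields -1.

First demand of the output computes:
  n3 = sub(3, -4) = 7
  n5 = headl([5, 0, -1, -5]) = 5
  n8 = min2(5, 7) = 5

After the edit, cleaning proceeds:
  n5: a read changed (x1 [5, 0, -1, -5]->[-1, 5, 5]) — executes, giving -1.
  n8: a read changed (n5 5->-1) — executes, giving -1.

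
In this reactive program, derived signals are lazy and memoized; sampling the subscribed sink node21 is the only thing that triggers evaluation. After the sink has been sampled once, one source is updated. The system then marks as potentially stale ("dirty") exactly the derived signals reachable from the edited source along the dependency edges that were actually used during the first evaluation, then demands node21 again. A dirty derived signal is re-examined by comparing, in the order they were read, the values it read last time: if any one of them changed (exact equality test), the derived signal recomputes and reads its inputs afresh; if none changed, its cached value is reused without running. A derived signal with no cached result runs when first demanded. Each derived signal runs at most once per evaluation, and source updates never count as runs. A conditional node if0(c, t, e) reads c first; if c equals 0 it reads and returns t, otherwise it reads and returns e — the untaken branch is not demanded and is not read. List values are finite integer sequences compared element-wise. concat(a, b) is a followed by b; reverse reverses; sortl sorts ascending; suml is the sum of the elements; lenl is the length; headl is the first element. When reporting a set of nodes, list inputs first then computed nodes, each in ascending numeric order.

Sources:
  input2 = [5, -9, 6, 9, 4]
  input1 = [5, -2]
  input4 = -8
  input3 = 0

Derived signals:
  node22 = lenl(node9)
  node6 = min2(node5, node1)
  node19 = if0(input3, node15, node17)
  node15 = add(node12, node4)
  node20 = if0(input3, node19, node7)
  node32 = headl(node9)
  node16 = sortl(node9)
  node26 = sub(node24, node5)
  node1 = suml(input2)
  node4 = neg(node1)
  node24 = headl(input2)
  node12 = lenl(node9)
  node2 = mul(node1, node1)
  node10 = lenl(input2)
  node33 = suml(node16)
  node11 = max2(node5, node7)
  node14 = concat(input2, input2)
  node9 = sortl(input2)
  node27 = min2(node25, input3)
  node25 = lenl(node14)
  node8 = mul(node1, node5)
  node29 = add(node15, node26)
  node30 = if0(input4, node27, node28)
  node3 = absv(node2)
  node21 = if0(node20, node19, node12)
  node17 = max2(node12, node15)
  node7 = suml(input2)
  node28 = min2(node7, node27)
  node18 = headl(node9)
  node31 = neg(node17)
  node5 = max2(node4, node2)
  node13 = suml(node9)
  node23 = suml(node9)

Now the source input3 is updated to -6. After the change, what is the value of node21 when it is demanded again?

Demanding node21 again yields 5.
Note the branch switch — demand abandons node19, which is never re-examined.

First demand of the output computes:
  node1 = suml([5, -9, 6, 9, 4]) = 15
  node4 = neg(15) = -15
  node9 = sortl([5, -9, 6, 9, 4]) = [-9, 4, 5, 6, 9]
  node12 = lenl([-9, 4, 5, 6, 9]) = 5
  node15 = add(5, -15) = -10
  node19 = if0(input3=0 -> then branch node15) = -10
  node20 = if0(input3=0 -> then branch node19) = -10
  node21 = if0(node20=-10 -> else branch node12) = 5

After the edit, cleaning proceeds:
  node7: had never run; runs now, result 15.
  node19: stays stale; no demand reaches it after the flip.
  node20: a read changed (input3 0->-6) — executes, giving 15.
  node21: a read changed (node20 -10->15) — executes, giving 5 — identical to its old value.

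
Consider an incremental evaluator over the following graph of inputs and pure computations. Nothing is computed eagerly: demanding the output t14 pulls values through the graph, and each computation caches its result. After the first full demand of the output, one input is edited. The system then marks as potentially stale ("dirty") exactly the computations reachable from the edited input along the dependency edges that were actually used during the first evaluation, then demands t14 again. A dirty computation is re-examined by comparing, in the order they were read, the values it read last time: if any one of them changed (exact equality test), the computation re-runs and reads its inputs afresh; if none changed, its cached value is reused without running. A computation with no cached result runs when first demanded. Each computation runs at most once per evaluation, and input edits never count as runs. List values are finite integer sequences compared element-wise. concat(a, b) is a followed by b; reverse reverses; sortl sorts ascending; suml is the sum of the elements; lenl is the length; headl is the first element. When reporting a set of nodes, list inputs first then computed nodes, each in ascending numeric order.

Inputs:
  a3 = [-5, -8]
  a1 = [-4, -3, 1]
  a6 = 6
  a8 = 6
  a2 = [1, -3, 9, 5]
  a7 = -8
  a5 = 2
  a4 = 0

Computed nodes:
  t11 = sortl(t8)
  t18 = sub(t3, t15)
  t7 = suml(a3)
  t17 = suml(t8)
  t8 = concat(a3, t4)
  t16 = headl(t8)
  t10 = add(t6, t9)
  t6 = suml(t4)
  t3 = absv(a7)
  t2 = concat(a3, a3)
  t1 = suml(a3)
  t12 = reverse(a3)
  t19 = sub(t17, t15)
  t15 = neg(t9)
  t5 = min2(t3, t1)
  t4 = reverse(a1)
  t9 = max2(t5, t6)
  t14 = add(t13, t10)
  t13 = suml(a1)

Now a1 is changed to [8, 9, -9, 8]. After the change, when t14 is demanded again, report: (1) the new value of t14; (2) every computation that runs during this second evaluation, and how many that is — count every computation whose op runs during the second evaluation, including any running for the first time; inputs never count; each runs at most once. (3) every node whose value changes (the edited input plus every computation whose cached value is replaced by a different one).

t14 now evaluates to 48.
Run set: t4, t6, t9, t10, t13, t14 (6 run).
Changed values: a1, t4, t6, t9, t10, t13, t14.

Initial pass — values computed on the first demand:
  t1 = suml([-5, -8]) = -13
  t3 = absv(-8) = 8
  t4 = reverse([-4, -3, 1]) = [1, -3, -4]
  t5 = min2(8, -13) = -13
  t6 = suml([1, -3, -4]) = -6
  t9 = max2(-13, -6) = -6
  t10 = add(-6, -6) = -12
  t13 = suml([-4, -3, 1]) = -6
  t14 = add(-6, -12) = -18

Second demand — change propagation:
  t4: re-runs because a1 [-4, -3, 1]->[8, 9, -9, 8]; new result [8, -9, 9, 8].
  t6: re-runs because t4 [1, -3, -4]->[8, -9, 9, 8]; new result 16.
  t9: re-runs because t6 -6->16; new result 16.
  t10: re-runs because t6 -6->16; t9 -6->16; new result 32.
  t13: re-runs because a1 [-4, -3, 1]->[8, 9, -9, 8]; new result 16.
  t14: re-runs because t13 -6->16; t10 -12->32; new result 48.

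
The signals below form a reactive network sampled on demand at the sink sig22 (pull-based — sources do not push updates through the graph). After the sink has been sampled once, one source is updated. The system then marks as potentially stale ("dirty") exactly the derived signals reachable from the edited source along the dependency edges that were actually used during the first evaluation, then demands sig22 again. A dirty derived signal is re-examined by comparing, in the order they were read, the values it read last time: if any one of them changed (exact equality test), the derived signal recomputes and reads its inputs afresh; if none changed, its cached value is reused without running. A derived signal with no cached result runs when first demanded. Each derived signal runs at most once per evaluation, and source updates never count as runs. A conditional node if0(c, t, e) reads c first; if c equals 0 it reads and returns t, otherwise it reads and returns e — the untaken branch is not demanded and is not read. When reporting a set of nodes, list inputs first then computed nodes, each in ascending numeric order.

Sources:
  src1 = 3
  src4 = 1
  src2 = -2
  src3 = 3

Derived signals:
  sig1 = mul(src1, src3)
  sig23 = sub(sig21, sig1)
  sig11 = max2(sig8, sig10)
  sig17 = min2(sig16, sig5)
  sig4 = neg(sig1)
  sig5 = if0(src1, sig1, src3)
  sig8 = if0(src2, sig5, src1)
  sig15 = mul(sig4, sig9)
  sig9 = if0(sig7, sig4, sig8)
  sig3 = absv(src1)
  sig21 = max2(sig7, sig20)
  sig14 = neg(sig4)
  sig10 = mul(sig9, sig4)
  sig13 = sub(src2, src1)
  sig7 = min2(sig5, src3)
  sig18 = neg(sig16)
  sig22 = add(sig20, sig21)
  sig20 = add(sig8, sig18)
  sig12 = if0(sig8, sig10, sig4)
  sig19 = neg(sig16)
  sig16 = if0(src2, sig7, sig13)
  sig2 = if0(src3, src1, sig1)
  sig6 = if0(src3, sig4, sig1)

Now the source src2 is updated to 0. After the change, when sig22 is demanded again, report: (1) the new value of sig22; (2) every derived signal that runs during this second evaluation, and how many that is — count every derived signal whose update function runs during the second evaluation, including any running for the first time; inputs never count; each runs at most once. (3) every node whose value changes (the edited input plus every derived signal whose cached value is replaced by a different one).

Initial pass — values computed on the first demand:
  sig5 = if0(src1=3 -> else branch src3) = 3
  sig7 = min2(3, 3) = 3
  sig8 = if0(src2=-2 -> else branch src1) = 3
  sig13 = sub(-2, 3) = -5
  sig16 = if0(src2=-2 -> else branch sig13) = -5
  sig18 = neg(-5) = 5
  sig20 = add(3, 5) = 8
  sig21 = max2(3, 8) = 8
  sig22 = add(8, 8) = 16

Second demand — change propagation:
  sig8: re-runs because src2 -2->0; new result 3 (unchanged).
  sig13: dirty yet unreached — the second evaluation never asks for it.
  sig16: re-runs because src2 -2->0; new result 3.
  sig18: re-runs because sig16 -5->3; new result -3.
  sig20: re-runs because sig18 5->-3; new result 0.
  sig21: re-runs because sig20 8->0; new result 3.
  sig22: re-runs because sig20 8->0; sig21 8->3; new result 3.

The important point: the flipped condition redirects demand; sig13 is left stale, never re-checked.

sig22 now evaluates to 3.
Run set: sig8, sig16, sig18, sig20, sig21, sig22 (6 run).
Changed values: src2, sig16, sig18, sig20, sig21, sig22.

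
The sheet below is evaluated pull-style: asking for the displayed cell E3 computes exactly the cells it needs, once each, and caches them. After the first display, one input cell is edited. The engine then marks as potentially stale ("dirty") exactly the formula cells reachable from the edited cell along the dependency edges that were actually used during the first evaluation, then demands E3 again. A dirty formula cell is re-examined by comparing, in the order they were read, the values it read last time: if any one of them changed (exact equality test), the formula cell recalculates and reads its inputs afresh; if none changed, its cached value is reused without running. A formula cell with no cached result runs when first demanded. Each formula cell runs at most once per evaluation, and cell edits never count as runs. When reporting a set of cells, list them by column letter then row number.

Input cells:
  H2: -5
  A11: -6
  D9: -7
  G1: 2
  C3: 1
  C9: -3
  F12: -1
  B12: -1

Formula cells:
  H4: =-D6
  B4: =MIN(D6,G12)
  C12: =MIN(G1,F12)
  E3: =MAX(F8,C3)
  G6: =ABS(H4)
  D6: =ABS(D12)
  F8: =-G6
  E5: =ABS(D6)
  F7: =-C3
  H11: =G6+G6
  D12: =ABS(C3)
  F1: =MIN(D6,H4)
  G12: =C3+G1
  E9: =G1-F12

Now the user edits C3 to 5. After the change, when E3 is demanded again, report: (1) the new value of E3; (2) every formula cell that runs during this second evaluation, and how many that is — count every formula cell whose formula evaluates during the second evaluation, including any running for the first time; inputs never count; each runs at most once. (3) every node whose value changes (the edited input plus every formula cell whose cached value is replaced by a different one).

Demanding E3 again yields 5.
6 formula cells run: D6, D12, E3, F8, G6, H4.
The nodes whose values change: C3, D6, D12, E3, F8, G6, H4.

First demand of the output computes:
  D12 = ABS(1) = 1
  D6 = ABS(1) = 1
  H4 = -(1) = -1
  G6 = ABS(-1) = 1
  F8 = -(1) = -1
  E3 = MAX(-1, 1) = 1

After the edit, cleaning proceeds:
  D12: a read changed (C3 1->5) — executes, giving 5.
  D6: a read changed (D12 1->5) — executes, giving 5.
  H4: a read changed (D6 1->5) — executes, giving -5.
  G6: a read changed (H4 -1->-5) — executes, giving 5.
  F8: a read changed (G6 1->5) — executes, giving -5.
  E3: a read changed (F8 -1->-5; C3 1->5) — executes, giving 5.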